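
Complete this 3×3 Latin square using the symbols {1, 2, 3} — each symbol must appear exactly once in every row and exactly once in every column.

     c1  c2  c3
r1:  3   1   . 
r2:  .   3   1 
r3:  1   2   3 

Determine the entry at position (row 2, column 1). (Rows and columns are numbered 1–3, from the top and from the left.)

2

(r1,c3): row 1 has {1,3}; column 3 has {1,3}, so it must be 2.
(r2,c1): row 2 has {1,3}; column 1 has {1,3}, so it must be 2.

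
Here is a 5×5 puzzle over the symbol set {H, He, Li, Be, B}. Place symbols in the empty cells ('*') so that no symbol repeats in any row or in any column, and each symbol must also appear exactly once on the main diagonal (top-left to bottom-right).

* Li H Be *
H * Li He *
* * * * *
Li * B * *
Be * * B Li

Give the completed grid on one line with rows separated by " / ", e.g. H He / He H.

He Li H Be B / H B Li He Be / B He Be Li H / Li Be B H He / Be H He B Li

Cell (r4,c4): row 4 has {Li,B}; column 4 has {He,Be,B}; the diagonal has {Li} → H.
Cell (r5,c3): row 5 has {Li,Be,B}; column 3 has {H,Li,B} → He.
Cell (r3,c3): row 3 is empty so far; column 3 has {H,He,Li,B}; the diagonal has {H,Li} → Be.
Cell (r3,c4): row 3 has {Be}; column 4 has {H,He,Be,B} → Li.
Cell (r5,c2): row 5 has {He,Li,Be,B}; column 2 has {Li} → H.
Cell (r2,c2): row 2 has {H,He,Li}; column 2 has {H,Li}; the diagonal has {H,Li,Be} → B.
Cell (r2,c5): row 2 has {H,He,Li,B}; column 5 has {Li} → Be.
Cell (r3,c2): row 3 has {Li,Be}; column 2 has {H,Li,B} → He.
Cell (r4,c2): row 4 has {H,Li,B}; column 2 has {H,He,Li,B} → Be.
Cell (r4,c5): row 4 has {H,Li,Be,B}; column 5 has {Li,Be} → He.
Cell (r1,c1): row 1 has {H,Li,Be}; column 1 has {H,Li,Be}; the diagonal has {H,Li,Be,B} → He.
Cell (r1,c5): row 1 has {H,He,Li,Be}; column 5 has {He,Li,Be} → B.
Cell (r3,c1): row 3 has {He,Li,Be}; column 1 has {H,He,Li,Be} → B.
Cell (r3,c5): row 3 has {He,Li,Be,B}; column 5 has {He,Li,Be,B} → H.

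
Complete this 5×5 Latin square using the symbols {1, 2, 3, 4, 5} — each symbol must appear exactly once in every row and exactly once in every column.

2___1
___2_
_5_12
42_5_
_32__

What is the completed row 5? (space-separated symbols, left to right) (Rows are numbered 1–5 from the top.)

1 3 2 4 5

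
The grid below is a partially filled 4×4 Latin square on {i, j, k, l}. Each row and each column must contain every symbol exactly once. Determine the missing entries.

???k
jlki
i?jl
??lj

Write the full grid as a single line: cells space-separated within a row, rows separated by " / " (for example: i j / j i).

l j i k / j l k i / i k j l / k i l j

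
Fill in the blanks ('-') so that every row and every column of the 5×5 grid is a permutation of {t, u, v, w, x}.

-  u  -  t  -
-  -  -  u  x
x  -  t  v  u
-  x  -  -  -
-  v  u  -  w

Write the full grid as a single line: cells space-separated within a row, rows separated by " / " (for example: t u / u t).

w u x t v / v t w u x / x w t v u / u x v w t / t v u x w

row 1 has {t,u}; column 5 has {u,w,x} — only v is left for (r1,c5).
row 3 has {t,u,v,x}; column 2 has {u,v,x} — only w is left for (r3,c2).
row 4 has {x}; column 4 has {t,u,v} — only w is left for (r4,c4).
row 4 has {w,x}; column 5 has {u,v,w,x} — only t is left for (r4,c5).
row 5 has {u,v,w}; column 1 has {x} — only t is left for (r5,c1).
row 5 has {t,u,v,w}; column 4 has {t,u,v,w} — only x is left for (r5,c4).
row 1 has {t,u,v}; column 1 has {t,x} — only w is left for (r1,c1).
row 1 has {t,u,v,w}; column 3 has {t,u} — only x is left for (r1,c3).
row 2 has {u,x}; column 1 has {t,w,x} — only v is left for (r2,c1).
row 2 has {u,v,x}; column 2 has {u,v,w,x} — only t is left for (r2,c2).
row 2 has {t,u,v,x}; column 3 has {t,u,x} — only w is left for (r2,c3).
row 4 has {t,w,x}; column 1 has {t,v,w,x} — only u is left for (r4,c1).
row 4 has {t,u,w,x}; column 3 has {t,u,w,x} — only v is left for (r4,c3).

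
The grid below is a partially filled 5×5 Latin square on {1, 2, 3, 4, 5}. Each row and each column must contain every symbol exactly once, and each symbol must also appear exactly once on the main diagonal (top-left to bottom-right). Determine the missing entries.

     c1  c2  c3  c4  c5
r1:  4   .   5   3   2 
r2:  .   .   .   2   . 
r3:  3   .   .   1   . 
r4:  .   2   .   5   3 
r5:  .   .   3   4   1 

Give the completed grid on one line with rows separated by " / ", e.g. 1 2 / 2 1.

4 1 5 3 2 / 5 3 1 2 4 / 3 4 2 1 5 / 1 2 4 5 3 / 2 5 3 4 1

(r1,c2): row 1 has {2,3,4,5}; column 2 has {2}, so it must be 1.
(r2,c2): row 2 has {2}; column 2 has {1,2}; the diagonal has {1,4,5}, so it must be 3.
(r3,c3): row 3 has {1,3}; column 3 has {3,5}; the diagonal has {1,3,4,5}, so it must be 2.
(r4,c1): row 4 has {2,3,5}; column 1 has {3,4}, so it must be 1.
(r4,c3): row 4 has {1,2,3,5}; column 3 has {2,3,5}, so it must be 4.
(r5,c2): row 5 has {1,3,4}; column 2 has {1,2,3}, so it must be 5.
(r2,c1): row 2 has {2,3}; column 1 has {1,3,4}, so it must be 5.
(r2,c3): row 2 has {2,3,5}; column 3 has {2,3,4,5}, so it must be 1.
(r2,c5): row 2 has {1,2,3,5}; column 5 has {1,2,3}, so it must be 4.
(r3,c2): row 3 has {1,2,3}; column 2 has {1,2,3,5}, so it must be 4.
(r3,c5): row 3 has {1,2,3,4}; column 5 has {1,2,3,4}, so it must be 5.
(r5,c1): row 5 has {1,3,4,5}; column 1 has {1,3,4,5}, so it must be 2.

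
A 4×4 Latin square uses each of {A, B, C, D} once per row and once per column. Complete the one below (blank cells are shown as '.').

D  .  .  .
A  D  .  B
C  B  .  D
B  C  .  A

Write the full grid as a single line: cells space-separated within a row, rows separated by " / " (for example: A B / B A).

(r1,c2): row 1 has {D}; column 2 has {B,C,D}, so it must be A.
(r1,c4): row 1 has {A,D}; column 4 has {A,B,D}, so it must be C.
(r2,c3): row 2 has {A,B,D}; column 3 is empty so far, so it must be C.
(r3,c3): row 3 has {B,C,D}; column 3 has {C}, so it must be A.
(r4,c3): row 4 has {A,B,C}; column 3 has {A,C}, so it must be D.
(r1,c3): row 1 has {A,C,D}; column 3 has {A,C,D}, so it must be B.

D A B C / A D C B / C B A D / B C D A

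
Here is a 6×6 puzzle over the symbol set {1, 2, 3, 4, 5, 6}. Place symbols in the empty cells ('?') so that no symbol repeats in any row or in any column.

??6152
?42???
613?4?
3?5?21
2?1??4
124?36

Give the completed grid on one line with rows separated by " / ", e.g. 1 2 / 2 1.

4 3 6 1 5 2 / 5 4 2 6 1 3 / 6 1 3 2 4 5 / 3 6 5 4 2 1 / 2 5 1 3 6 4 / 1 2 4 5 3 6

row 1 has {1,2,5,6}; column 1 has {1,2,3,6} — only 4 is left for (r1,c1).
row 1 has {1,2,4,5,6}; column 2 has {1,2,4} — only 3 is left for (r1,c2).
row 2 has {2,4}; column 1 has {1,2,3,4,6} — only 5 is left for (r2,c1).
row 2 has {2,4,5}; column 6 has {1,2,4,6} — only 3 is left for (r2,c6).
row 3 has {1,3,4,6}; column 6 has {1,2,3,4,6} — only 5 is left for (r3,c6).
row 4 has {1,2,3,5}; column 2 has {1,2,3,4} — only 6 is left for (r4,c2).
row 4 has {1,2,3,5,6}; column 4 has {1} — only 4 is left for (r4,c4).
row 5 has {1,2,4}; column 2 has {1,2,3,4,6} — only 5 is left for (r5,c2).
row 5 has {1,2,4,5}; column 5 has {2,3,4,5} — only 6 is left for (r5,c5).
row 6 has {1,2,3,4,6}; column 4 has {1,4} — only 5 is left for (r6,c4).
row 2 has {2,3,4,5}; column 4 has {1,4,5} — only 6 is left for (r2,c4).
row 2 has {2,3,4,5,6}; column 5 has {2,3,4,5,6} — only 1 is left for (r2,c5).
row 3 has {1,3,4,5,6}; column 4 has {1,4,5,6} — only 2 is left for (r3,c4).
row 5 has {1,2,4,5,6}; column 4 has {1,2,4,5,6} — only 3 is left for (r5,c4).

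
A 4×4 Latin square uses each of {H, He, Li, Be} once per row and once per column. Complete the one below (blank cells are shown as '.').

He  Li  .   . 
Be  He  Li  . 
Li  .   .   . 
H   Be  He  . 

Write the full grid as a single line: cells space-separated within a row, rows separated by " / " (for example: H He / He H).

He Li H Be / Be He Li H / Li H Be He / H Be He Li

Cell (r2,c4): row 2 has {He,Li,Be}; column 4 is empty so far → H.
Cell (r3,c2): row 3 has {Li}; column 2 has {He,Li,Be} → H.
Cell (r3,c3): row 3 has {H,Li}; column 3 has {He,Li} → Be.
Cell (r3,c4): row 3 has {H,Li,Be}; column 4 has {H} → He.
Cell (r4,c4): row 4 has {H,He,Be}; column 4 has {H,He} → Li.
Cell (r1,c3): row 1 has {He,Li}; column 3 has {He,Li,Be} → H.
Cell (r1,c4): row 1 has {H,He,Li}; column 4 has {H,He,Li} → Be.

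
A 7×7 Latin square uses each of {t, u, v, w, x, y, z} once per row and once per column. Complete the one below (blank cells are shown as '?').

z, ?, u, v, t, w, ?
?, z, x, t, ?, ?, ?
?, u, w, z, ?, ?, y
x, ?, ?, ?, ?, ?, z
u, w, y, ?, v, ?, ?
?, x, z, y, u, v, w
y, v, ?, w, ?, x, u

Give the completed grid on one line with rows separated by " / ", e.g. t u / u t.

z y u v t w x / w z x t y u v / v u w z x t y / x t v u w y z / u w y x v z t / t x z y u v w / y v t w z x u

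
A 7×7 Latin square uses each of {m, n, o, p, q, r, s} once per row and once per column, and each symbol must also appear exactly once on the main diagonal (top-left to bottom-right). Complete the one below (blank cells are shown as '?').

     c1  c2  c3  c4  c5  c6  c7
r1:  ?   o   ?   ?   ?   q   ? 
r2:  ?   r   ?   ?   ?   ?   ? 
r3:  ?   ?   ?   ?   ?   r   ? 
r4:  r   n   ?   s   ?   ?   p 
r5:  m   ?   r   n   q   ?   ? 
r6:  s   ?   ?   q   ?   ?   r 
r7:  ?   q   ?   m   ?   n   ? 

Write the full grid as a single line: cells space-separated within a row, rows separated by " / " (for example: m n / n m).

n o p r s q m / o r n p m s q / q s m o p r n / r n q s o m p / m p r n q o s / s m o q n p r / p q s m r n o

(r7,c7) = o
(r5,c7) = s
(r7,c1) = p
(r7,c3) = s
(r7,c5) = r
(r1,c1) = n
(r1,c7) = m
(r5,c2) = p
(r5,c6) = o
(r6,c2) = m
(r6,c6) = p
(r1,c3) = p
(r1,c4) = r
(r1,c5) = s
(r3,c2) = s
(r3,c3) = m
(r4,c6) = m
(r2,c6) = s
(r4,c5) = o
(r6,c5) = n
(r3,c5) = p
(r4,c3) = q
(r6,c3) = o
(r2,c3) = n
(r2,c5) = m
(r2,c7) = q
(r3,c4) = o
(r3,c7) = n
(r2,c1) = o
(r2,c4) = p
(r3,c1) = q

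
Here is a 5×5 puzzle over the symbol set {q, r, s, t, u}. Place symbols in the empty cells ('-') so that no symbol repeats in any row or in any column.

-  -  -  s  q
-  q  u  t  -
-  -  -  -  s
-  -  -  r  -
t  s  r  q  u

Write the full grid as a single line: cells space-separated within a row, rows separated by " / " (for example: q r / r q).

row 1 has {q,s}; column 3 has {r,u} — only t is left for (r1,c3).
row 2 has {q,t,u}; column 5 has {q,s,u} — only r is left for (r2,c5).
row 3 has {s}; column 3 has {r,t,u} — only q is left for (r3,c3).
row 3 has {q,s}; column 4 has {q,r,s,t} — only u is left for (r3,c4).
row 4 has {r}; column 3 has {q,r,t,u} — only s is left for (r4,c3).
row 4 has {r,s}; column 5 has {q,r,s,u} — only t is left for (r4,c5).
row 2 has {q,r,t,u}; column 1 has {t} — only s is left for (r2,c1).
row 3 has {q,s,u}; column 1 has {s,t} — only r is left for (r3,c1).
row 3 has {q,r,s,u}; column 2 has {q,s} — only t is left for (r3,c2).
row 4 has {r,s,t}; column 2 has {q,s,t} — only u is left for (r4,c2).
row 1 has {q,s,t}; column 1 has {r,s,t} — only u is left for (r1,c1).
row 1 has {q,s,t,u}; column 2 has {q,s,t,u} — only r is left for (r1,c2).
row 4 has {r,s,t,u}; column 1 has {r,s,t,u} — only q is left for (r4,c1).

u r t s q / s q u t r / r t q u s / q u s r t / t s r q u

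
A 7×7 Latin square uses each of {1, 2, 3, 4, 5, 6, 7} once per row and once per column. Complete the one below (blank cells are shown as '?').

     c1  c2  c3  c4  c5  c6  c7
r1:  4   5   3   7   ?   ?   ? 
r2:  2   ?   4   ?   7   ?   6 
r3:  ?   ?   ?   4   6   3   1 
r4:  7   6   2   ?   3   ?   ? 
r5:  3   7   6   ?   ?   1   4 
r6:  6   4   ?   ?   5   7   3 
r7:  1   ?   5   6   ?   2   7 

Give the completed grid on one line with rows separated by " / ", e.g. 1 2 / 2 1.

(r1,c6) = 6
(r1,c7) = 2
(r2,c6) = 5
(r3,c1) = 5
(r3,c2) = 2
(r3,c3) = 7
(r4,c6) = 4
(r4,c7) = 5
(r5,c5) = 2
(r6,c3) = 1
(r6,c4) = 2
(r7,c2) = 3
(r7,c5) = 4
(r1,c5) = 1
(r2,c2) = 1
(r2,c4) = 3
(r4,c4) = 1
(r5,c4) = 5

4 5 3 7 1 6 2 / 2 1 4 3 7 5 6 / 5 2 7 4 6 3 1 / 7 6 2 1 3 4 5 / 3 7 6 5 2 1 4 / 6 4 1 2 5 7 3 / 1 3 5 6 4 2 7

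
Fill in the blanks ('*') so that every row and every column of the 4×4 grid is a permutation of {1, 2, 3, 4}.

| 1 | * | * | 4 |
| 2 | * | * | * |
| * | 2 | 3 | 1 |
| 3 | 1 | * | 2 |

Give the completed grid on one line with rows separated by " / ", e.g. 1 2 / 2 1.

row 1 has {1,4}; column 2 has {1,2} — only 3 is left for (r1,c2).
row 1 has {1,3,4}; column 3 has {3} — only 2 is left for (r1,c3).
row 2 has {2}; column 2 has {1,2,3} — only 4 is left for (r2,c2).
row 2 has {2,4}; column 3 has {2,3} — only 1 is left for (r2,c3).
row 2 has {1,2,4}; column 4 has {1,2,4} — only 3 is left for (r2,c4).
row 3 has {1,2,3}; column 1 has {1,2,3} — only 4 is left for (r3,c1).
row 4 has {1,2,3}; column 3 has {1,2,3} — only 4 is left for (r4,c3).

1 3 2 4 / 2 4 1 3 / 4 2 3 1 / 3 1 4 2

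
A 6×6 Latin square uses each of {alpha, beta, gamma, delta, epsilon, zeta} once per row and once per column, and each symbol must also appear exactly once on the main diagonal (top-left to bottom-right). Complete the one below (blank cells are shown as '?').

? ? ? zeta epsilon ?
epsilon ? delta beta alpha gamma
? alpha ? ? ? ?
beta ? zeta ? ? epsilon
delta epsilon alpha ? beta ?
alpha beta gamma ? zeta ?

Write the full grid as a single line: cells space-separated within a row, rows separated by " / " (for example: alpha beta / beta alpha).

gamma delta beta zeta epsilon alpha / epsilon zeta delta beta alpha gamma / zeta alpha epsilon delta gamma beta / beta gamma zeta alpha delta epsilon / delta epsilon alpha gamma beta zeta / alpha beta gamma epsilon zeta delta

At row 1, column 1: row 1 has {epsilon,zeta}; column 1 has {alpha,beta,delta,epsilon}; the diagonal has {beta}; that leaves gamma.
At row 1, column 2: row 1 has {gamma,epsilon,zeta}; column 2 has {alpha,beta,epsilon}; that leaves delta.
At row 1, column 3: row 1 has {gamma,delta,epsilon,zeta}; column 3 has {alpha,gamma,delta,zeta}; that leaves beta.
At row 1, column 6: row 1 has {beta,gamma,delta,epsilon,zeta}; column 6 has {gamma,epsilon}; that leaves alpha.
At row 2, column 2: row 2 has {alpha,beta,gamma,delta,epsilon}; column 2 has {alpha,beta,delta,epsilon}; the diagonal has {beta,gamma}; that leaves zeta.
At row 3, column 1: row 3 has {alpha}; column 1 has {alpha,beta,gamma,delta,epsilon}; that leaves zeta.
At row 3, column 3: row 3 has {alpha,zeta}; column 3 has {alpha,beta,gamma,delta,zeta}; the diagonal has {beta,gamma,zeta}; that leaves epsilon.
At row 4, column 2: row 4 has {beta,epsilon,zeta}; column 2 has {alpha,beta,delta,epsilon,zeta}; that leaves gamma.
At row 4, column 5: row 4 has {beta,gamma,epsilon,zeta}; column 5 has {alpha,beta,epsilon,zeta}; that leaves delta.
At row 5, column 4: row 5 has {alpha,beta,delta,epsilon}; column 4 has {beta,zeta}; that leaves gamma.
At row 5, column 6: row 5 has {alpha,beta,gamma,delta,epsilon}; column 6 has {alpha,gamma,epsilon}; that leaves zeta.
At row 6, column 6: row 6 has {alpha,beta,gamma,zeta}; column 6 has {alpha,gamma,epsilon,zeta}; the diagonal has {beta,gamma,epsilon,zeta}; that leaves delta.
At row 3, column 4: row 3 has {alpha,epsilon,zeta}; column 4 has {beta,gamma,zeta}; that leaves delta.
At row 3, column 5: row 3 has {alpha,delta,epsilon,zeta}; column 5 has {alpha,beta,delta,epsilon,zeta}; that leaves gamma.
At row 3, column 6: row 3 has {alpha,gamma,delta,epsilon,zeta}; column 6 has {alpha,gamma,delta,epsilon,zeta}; that leaves beta.
At row 4, column 4: row 4 has {beta,gamma,delta,epsilon,zeta}; column 4 has {beta,gamma,delta,zeta}; the diagonal has {beta,gamma,delta,epsilon,zeta}; that leaves alpha.
At row 6, column 4: row 6 has {alpha,beta,gamma,delta,zeta}; column 4 has {alpha,beta,gamma,delta,zeta}; that leaves epsilon.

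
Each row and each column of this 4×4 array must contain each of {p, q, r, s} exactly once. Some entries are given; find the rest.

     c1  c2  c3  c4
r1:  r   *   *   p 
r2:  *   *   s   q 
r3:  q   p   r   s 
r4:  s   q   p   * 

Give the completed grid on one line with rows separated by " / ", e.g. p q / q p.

r s q p / p r s q / q p r s / s q p r

(r1,c2): row 1 has {p,r}; column 2 has {p,q}, so it must be s.
(r1,c3): row 1 has {p,r,s}; column 3 has {p,r,s}, so it must be q.
(r2,c1): row 2 has {q,s}; column 1 has {q,r,s}, so it must be p.
(r2,c2): row 2 has {p,q,s}; column 2 has {p,q,s}, so it must be r.
(r4,c4): row 4 has {p,q,s}; column 4 has {p,q,s}, so it must be r.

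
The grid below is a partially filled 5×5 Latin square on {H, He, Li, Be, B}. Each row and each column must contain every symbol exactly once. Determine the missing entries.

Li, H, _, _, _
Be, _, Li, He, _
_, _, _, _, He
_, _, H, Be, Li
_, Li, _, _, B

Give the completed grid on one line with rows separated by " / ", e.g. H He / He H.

Li H He B Be / Be B Li He H / H Be B Li He / B He H Be Li / He Li Be H B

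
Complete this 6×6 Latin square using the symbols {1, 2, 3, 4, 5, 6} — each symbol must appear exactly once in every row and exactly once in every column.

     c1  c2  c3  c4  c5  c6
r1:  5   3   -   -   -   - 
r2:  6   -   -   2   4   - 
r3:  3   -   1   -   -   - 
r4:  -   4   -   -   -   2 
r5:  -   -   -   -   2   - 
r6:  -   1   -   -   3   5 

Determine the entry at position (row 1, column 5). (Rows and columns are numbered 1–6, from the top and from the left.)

1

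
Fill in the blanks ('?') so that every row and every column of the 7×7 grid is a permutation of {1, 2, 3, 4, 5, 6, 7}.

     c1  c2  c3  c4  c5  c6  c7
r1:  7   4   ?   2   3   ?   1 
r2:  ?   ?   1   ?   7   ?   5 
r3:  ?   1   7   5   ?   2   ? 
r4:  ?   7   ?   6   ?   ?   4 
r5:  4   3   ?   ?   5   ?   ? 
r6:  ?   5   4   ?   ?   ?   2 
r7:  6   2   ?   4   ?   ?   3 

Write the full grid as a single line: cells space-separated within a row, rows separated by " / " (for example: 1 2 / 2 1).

7 4 6 2 3 5 1 / 2 6 1 3 7 4 5 / 3 1 7 5 4 2 6 / 5 7 3 6 2 1 4 / 4 3 2 1 5 6 7 / 1 5 4 7 6 3 2 / 6 2 5 4 1 7 3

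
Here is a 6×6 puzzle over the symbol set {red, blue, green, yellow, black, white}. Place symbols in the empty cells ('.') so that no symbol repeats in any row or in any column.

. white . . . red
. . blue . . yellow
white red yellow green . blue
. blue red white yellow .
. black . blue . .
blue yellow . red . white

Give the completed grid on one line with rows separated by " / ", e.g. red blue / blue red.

black white green yellow blue red / red green blue black white yellow / white red yellow green black blue / green blue red white yellow black / yellow black white blue red green / blue yellow black red green white

row 2 has {blue,yellow}; column 2 has {red,blue,yellow,black,white} — only green is left for (r2,c2).
row 2 has {blue,green,yellow}; column 4 has {red,blue,green,white} — only black is left for (r2,c4).
row 3 has {red,blue,green,yellow,white}; column 5 has {yellow} — only black is left for (r3,c5).
row 5 has {blue,black}; column 6 has {red,blue,yellow,white} — only green is left for (r5,c6).
row 6 has {red,blue,yellow,white}; column 5 has {yellow,black} — only green is left for (r6,c5).
row 1 has {red,white}; column 4 has {red,blue,green,black,white} — only yellow is left for (r1,c4).
row 1 has {red,yellow,white}; column 5 has {green,yellow,black} — only blue is left for (r1,c5).
row 2 has {blue,green,yellow,black}; column 1 has {blue,white} — only red is left for (r2,c1).
row 2 has {red,blue,green,yellow,black}; column 5 has {blue,green,yellow,black} — only white is left for (r2,c5).
row 4 has {red,blue,yellow,white}; column 6 has {red,blue,green,yellow,white} — only black is left for (r4,c6).
row 5 has {blue,green,black}; column 1 has {red,blue,white} — only yellow is left for (r5,c1).
row 5 has {blue,green,yellow,black}; column 3 has {red,blue,yellow} — only white is left for (r5,c3).
row 5 has {blue,green,yellow,black,white}; column 5 has {blue,green,yellow,black,white} — only red is left for (r5,c5).
row 6 has {red,blue,green,yellow,white}; column 3 has {red,blue,yellow,white} — only black is left for (r6,c3).
row 1 has {red,blue,yellow,white}; column 3 has {red,blue,yellow,black,white} — only green is left for (r1,c3).
row 4 has {red,blue,yellow,black,white}; column 1 has {red,blue,yellow,white} — only green is left for (r4,c1).
row 1 has {red,blue,green,yellow,white}; column 1 has {red,blue,green,yellow,white} — only black is left for (r1,c1).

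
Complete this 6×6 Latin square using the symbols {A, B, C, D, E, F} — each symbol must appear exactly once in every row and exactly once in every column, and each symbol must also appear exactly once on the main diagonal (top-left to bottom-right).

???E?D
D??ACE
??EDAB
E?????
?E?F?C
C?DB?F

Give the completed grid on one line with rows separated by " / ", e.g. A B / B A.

A F C E B D / D B F A C E / F C E D A B / E D B C F A / B E A F D C / C A D B E F

(r2,c2): row 2 has {A,C,D,E}; column 2 has {E}; the diagonal has {E,F}, so it must be B.
(r2,c3): row 2 has {A,B,C,D,E}; column 3 has {D,E}, so it must be F.
(r3,c1): row 3 has {A,B,D,E}; column 1 has {C,D,E}, so it must be F.
(r3,c2): row 3 has {A,B,D,E,F}; column 2 has {B,E}, so it must be C.
(r4,c4): row 4 has {E}; column 4 has {A,B,D,E,F}; the diagonal has {B,E,F}, so it must be C.
(r4,c6): row 4 has {C,E}; column 6 has {B,C,D,E,F}, so it must be A.
(r5,c5): row 5 has {C,E,F}; column 5 has {A,C}; the diagonal has {B,C,E,F}, so it must be D.
(r6,c2): row 6 has {B,C,D,F}; column 2 has {B,C,E}, so it must be A.
(r6,c5): row 6 has {A,B,C,D,F}; column 5 has {A,C,D}, so it must be E.
(r1,c1): row 1 has {D,E}; column 1 has {C,D,E,F}; the diagonal has {B,C,D,E,F}, so it must be A.
(r1,c2): row 1 has {A,D,E}; column 2 has {A,B,C,E}, so it must be F.
(r1,c5): row 1 has {A,D,E,F}; column 5 has {A,C,D,E}, so it must be B.
(r4,c2): row 4 has {A,C,E}; column 2 has {A,B,C,E,F}, so it must be D.
(r4,c3): row 4 has {A,C,D,E}; column 3 has {D,E,F}, so it must be B.
(r4,c5): row 4 has {A,B,C,D,E}; column 5 has {A,B,C,D,E}, so it must be F.
(r5,c1): row 5 has {C,D,E,F}; column 1 has {A,C,D,E,F}, so it must be B.
(r5,c3): row 5 has {B,C,D,E,F}; column 3 has {B,D,E,F}, so it must be A.
(r1,c3): row 1 has {A,B,D,E,F}; column 3 has {A,B,D,E,F}, so it must be C.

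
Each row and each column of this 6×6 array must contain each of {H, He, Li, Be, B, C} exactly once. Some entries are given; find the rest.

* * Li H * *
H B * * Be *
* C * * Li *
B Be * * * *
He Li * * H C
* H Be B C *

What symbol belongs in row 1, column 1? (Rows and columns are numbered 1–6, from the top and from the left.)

At row 1, column 2: row 1 has {H,Li}; column 2 has {H,Li,Be,B,C}; that leaves He.
At row 1, column 5: row 1 has {H,He,Li}; column 5 has {H,Li,Be,C}; that leaves B.
At row 1, column 6: row 1 has {H,He,Li,B}; column 6 has {C}; that leaves Be.
At row 3, column 1: row 3 has {Li,C}; column 1 has {H,He,B}; that leaves Be.
At row 3, column 4: row 3 has {Li,Be,C}; column 4 has {H,B}; that leaves He.
At row 4, column 5: row 4 has {Be,B}; column 5 has {H,Li,Be,B,C}; that leaves He.
At row 5, column 3: row 5 has {H,He,Li,C}; column 3 has {Li,Be}; that leaves B.
At row 5, column 4: row 5 has {H,He,Li,B,C}; column 4 has {H,He,B}; that leaves Be.
At row 6, column 1: row 6 has {H,Be,B,C}; column 1 has {H,He,Be,B}; that leaves Li.
At row 6, column 6: row 6 has {H,Li,Be,B,C}; column 6 has {Be,C}; that leaves He.
At row 1, column 1: row 1 has {H,He,Li,Be,B}; column 1 has {H,He,Li,Be,B}; that leaves C.

C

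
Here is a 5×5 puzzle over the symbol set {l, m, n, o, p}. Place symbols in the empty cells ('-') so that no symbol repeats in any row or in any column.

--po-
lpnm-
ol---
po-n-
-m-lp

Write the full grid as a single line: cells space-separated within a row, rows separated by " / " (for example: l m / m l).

m n p o l / l p n m o / o l m p n / p o l n m / n m o l p

(r1,c2) = n
(r2,c5) = o
(r3,c3) = m
(r3,c4) = p
(r3,c5) = n
(r4,c3) = l
(r4,c5) = m
(r5,c1) = n
(r5,c3) = o
(r1,c1) = m
(r1,c5) = l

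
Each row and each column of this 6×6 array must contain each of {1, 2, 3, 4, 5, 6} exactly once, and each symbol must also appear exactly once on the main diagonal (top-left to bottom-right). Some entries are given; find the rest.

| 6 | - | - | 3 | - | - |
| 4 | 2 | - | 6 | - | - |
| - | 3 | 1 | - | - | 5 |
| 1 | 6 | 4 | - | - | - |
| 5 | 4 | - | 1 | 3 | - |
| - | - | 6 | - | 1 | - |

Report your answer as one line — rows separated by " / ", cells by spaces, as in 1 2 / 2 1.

(r2,c5) = 5
(r3,c1) = 2
(r3,c4) = 4
(r3,c5) = 6
(r4,c4) = 5
(r4,c5) = 2
(r4,c6) = 3
(r5,c3) = 2
(r5,c6) = 6
(r6,c1) = 3
(r6,c2) = 5
(r6,c4) = 2
(r6,c6) = 4
(r1,c2) = 1
(r1,c3) = 5
(r1,c5) = 4
(r1,c6) = 2
(r2,c3) = 3
(r2,c6) = 1

6 1 5 3 4 2 / 4 2 3 6 5 1 / 2 3 1 4 6 5 / 1 6 4 5 2 3 / 5 4 2 1 3 6 / 3 5 6 2 1 4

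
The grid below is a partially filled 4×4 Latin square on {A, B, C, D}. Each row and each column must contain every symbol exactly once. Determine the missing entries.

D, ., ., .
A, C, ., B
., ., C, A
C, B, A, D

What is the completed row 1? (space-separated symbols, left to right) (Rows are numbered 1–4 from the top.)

D A B C

At row 1, column 2: row 1 has {D}; column 2 has {B,C}; that leaves A.
At row 1, column 3: row 1 has {A,D}; column 3 has {A,C}; that leaves B.
At row 1, column 4: row 1 has {A,B,D}; column 4 has {A,B,D}; that leaves C.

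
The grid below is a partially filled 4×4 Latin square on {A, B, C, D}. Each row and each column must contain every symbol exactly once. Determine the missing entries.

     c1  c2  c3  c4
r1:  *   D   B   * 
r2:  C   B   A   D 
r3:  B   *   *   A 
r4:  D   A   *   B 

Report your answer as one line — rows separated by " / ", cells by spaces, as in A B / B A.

A D B C / C B A D / B C D A / D A C B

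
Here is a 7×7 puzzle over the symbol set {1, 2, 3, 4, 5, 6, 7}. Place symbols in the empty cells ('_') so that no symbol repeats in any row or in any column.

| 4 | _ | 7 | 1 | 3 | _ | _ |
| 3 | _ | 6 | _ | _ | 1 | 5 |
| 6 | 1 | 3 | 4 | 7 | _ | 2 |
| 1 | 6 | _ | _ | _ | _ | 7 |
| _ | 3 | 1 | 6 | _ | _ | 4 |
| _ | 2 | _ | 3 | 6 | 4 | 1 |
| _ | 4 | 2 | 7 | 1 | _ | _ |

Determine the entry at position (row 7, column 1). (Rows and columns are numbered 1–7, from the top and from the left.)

5

(r1,c2) = 5
(r1,c7) = 6
(r2,c2) = 7
(r2,c4) = 2
(r2,c5) = 4
(r3,c6) = 5
(r4,c4) = 5
(r4,c5) = 2
(r4,c6) = 3
(r5,c5) = 5
(r6,c3) = 5
(r7,c1) = 5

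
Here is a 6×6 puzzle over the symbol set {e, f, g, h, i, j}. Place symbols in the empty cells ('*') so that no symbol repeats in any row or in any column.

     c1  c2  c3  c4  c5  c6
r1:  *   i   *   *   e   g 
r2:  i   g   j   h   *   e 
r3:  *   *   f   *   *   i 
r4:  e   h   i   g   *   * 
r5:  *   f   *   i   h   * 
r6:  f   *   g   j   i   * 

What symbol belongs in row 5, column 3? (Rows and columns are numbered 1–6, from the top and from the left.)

At row 1, column 3: row 1 has {e,g,i}; column 3 has {f,g,i,j}; that leaves h.
At row 1, column 4: row 1 has {e,g,h,i}; column 4 has {g,h,i,j}; that leaves f.
At row 2, column 5: row 2 has {e,g,h,i,j}; column 5 has {e,h,i}; that leaves f.
At row 3, column 4: row 3 has {f,i}; column 4 has {f,g,h,i,j}; that leaves e.
At row 4, column 5: row 4 has {e,g,h,i}; column 5 has {e,f,h,i}; that leaves j.
At row 4, column 6: row 4 has {e,g,h,i,j}; column 6 has {e,g,i}; that leaves f.
At row 5, column 3: row 5 has {f,h,i}; column 3 has {f,g,h,i,j}; that leaves e.

e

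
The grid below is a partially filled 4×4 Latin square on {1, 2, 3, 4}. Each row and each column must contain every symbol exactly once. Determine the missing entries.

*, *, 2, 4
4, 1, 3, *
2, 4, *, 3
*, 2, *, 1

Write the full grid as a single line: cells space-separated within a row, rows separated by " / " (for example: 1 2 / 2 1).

(r1,c2) = 3
(r2,c4) = 2
(r3,c3) = 1
(r4,c1) = 3
(r4,c3) = 4
(r1,c1) = 1

1 3 2 4 / 4 1 3 2 / 2 4 1 3 / 3 2 4 1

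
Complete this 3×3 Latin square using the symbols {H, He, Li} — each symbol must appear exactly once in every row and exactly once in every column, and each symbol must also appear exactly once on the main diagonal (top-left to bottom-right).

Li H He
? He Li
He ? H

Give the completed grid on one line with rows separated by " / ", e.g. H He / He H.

Li H He / H He Li / He Li H

Cell (r2,c1): row 2 has {He,Li}; column 1 has {He,Li} → H.
Cell (r3,c2): row 3 has {H,He}; column 2 has {H,He} → Li.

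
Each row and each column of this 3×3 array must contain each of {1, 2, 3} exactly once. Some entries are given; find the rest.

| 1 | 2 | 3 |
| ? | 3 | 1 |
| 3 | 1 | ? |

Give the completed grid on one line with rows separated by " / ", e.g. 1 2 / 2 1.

At row 2, column 1: row 2 has {1,3}; column 1 has {1,3}; that leaves 2.
At row 3, column 3: row 3 has {1,3}; column 3 has {1,3}; that leaves 2.

1 2 3 / 2 3 1 / 3 1 2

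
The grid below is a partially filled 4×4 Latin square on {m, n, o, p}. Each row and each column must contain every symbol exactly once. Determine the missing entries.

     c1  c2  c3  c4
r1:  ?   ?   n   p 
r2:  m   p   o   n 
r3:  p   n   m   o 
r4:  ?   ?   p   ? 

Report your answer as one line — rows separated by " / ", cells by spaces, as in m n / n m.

(r1,c1) = o
(r1,c2) = m
(r4,c1) = n
(r4,c2) = o
(r4,c4) = m

o m n p / m p o n / p n m o / n o p m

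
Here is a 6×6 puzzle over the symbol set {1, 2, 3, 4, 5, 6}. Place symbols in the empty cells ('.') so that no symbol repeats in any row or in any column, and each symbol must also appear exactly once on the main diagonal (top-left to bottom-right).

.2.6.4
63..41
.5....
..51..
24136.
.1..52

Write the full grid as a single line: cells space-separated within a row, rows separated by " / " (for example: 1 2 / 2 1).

5 2 3 6 1 4 / 6 3 2 5 4 1 / 1 5 4 2 3 6 / 4 6 5 1 2 3 / 2 4 1 3 6 5 / 3 1 6 4 5 2

(r1,c1): row 1 has {2,4,6}; column 1 has {2,6}; the diagonal has {1,2,3,6}, so it must be 5.
(r1,c3): row 1 has {2,4,5,6}; column 3 has {1,5}, so it must be 3.
(r1,c5): row 1 has {2,3,4,5,6}; column 5 has {4,5,6}, so it must be 1.
(r2,c3): row 2 has {1,3,4,6}; column 3 has {1,3,5}, so it must be 2.
(r2,c4): row 2 has {1,2,3,4,6}; column 4 has {1,3,6}, so it must be 5.
(r3,c3): row 3 has {5}; column 3 has {1,2,3,5}; the diagonal has {1,2,3,5,6}, so it must be 4.
(r3,c4): row 3 has {4,5}; column 4 has {1,3,5,6}, so it must be 2.
(r3,c5): row 3 has {2,4,5}; column 5 has {1,4,5,6}, so it must be 3.
(r3,c6): row 3 has {2,3,4,5}; column 6 has {1,2,4}, so it must be 6.
(r4,c2): row 4 has {1,5}; column 2 has {1,2,3,4,5}, so it must be 6.
(r4,c5): row 4 has {1,5,6}; column 5 has {1,3,4,5,6}, so it must be 2.
(r4,c6): row 4 has {1,2,5,6}; column 6 has {1,2,4,6}, so it must be 3.
(r5,c6): row 5 has {1,2,3,4,6}; column 6 has {1,2,3,4,6}, so it must be 5.
(r6,c3): row 6 has {1,2,5}; column 3 has {1,2,3,4,5}, so it must be 6.
(r6,c4): row 6 has {1,2,5,6}; column 4 has {1,2,3,5,6}, so it must be 4.
(r3,c1): row 3 has {2,3,4,5,6}; column 1 has {2,5,6}, so it must be 1.
(r4,c1): row 4 has {1,2,3,5,6}; column 1 has {1,2,5,6}, so it must be 4.
(r6,c1): row 6 has {1,2,4,5,6}; column 1 has {1,2,4,5,6}, so it must be 3.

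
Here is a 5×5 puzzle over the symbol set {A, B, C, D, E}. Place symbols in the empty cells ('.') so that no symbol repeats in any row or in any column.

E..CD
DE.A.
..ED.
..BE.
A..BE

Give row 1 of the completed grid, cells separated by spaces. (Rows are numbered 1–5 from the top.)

E B A C D

At row 1, column 3: row 1 has {C,D,E}; column 3 has {B,E}; that leaves A.
At row 2, column 3: row 2 has {A,D,E}; column 3 has {A,B,E}; that leaves C.
At row 2, column 5: row 2 has {A,C,D,E}; column 5 has {D,E}; that leaves B.
At row 4, column 1: row 4 has {B,E}; column 1 has {A,D,E}; that leaves C.
At row 4, column 5: row 4 has {B,C,E}; column 5 has {B,D,E}; that leaves A.
At row 5, column 3: row 5 has {A,B,E}; column 3 has {A,B,C,E}; that leaves D.
At row 1, column 2: row 1 has {A,C,D,E}; column 2 has {E}; that leaves B.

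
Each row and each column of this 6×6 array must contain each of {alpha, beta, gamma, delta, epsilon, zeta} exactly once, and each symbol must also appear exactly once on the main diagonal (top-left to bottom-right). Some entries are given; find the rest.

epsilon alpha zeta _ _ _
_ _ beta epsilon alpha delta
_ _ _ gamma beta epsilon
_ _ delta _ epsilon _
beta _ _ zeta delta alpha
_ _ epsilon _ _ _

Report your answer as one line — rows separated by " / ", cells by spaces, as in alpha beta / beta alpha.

epsilon alpha zeta delta gamma beta / gamma zeta beta epsilon alpha delta / zeta delta alpha gamma beta epsilon / alpha gamma delta beta epsilon zeta / beta epsilon gamma zeta delta alpha / delta beta epsilon alpha zeta gamma

(r1,c5) = gamma
(r1,c6) = beta
(r3,c3) = alpha
(r4,c4) = beta
(r5,c3) = gamma
(r6,c5) = zeta
(r6,c6) = gamma
(r1,c4) = delta
(r2,c2) = zeta
(r3,c2) = delta
(r4,c2) = gamma
(r4,c6) = zeta
(r5,c2) = epsilon
(r6,c2) = beta
(r6,c4) = alpha
(r2,c1) = gamma
(r3,c1) = zeta
(r4,c1) = alpha
(r6,c1) = delta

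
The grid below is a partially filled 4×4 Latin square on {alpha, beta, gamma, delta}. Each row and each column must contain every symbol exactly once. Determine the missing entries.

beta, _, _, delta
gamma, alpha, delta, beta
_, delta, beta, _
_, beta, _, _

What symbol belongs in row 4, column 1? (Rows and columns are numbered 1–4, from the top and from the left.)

(r1,c2): row 1 has {beta,delta}; column 2 has {alpha,beta,delta}, so it must be gamma.
(r1,c3): row 1 has {beta,gamma,delta}; column 3 has {beta,delta}, so it must be alpha.
(r3,c1): row 3 has {beta,delta}; column 1 has {beta,gamma}, so it must be alpha.
(r3,c4): row 3 has {alpha,beta,delta}; column 4 has {beta,delta}, so it must be gamma.
(r4,c1): row 4 has {beta}; column 1 has {alpha,beta,gamma}, so it must be delta.

delta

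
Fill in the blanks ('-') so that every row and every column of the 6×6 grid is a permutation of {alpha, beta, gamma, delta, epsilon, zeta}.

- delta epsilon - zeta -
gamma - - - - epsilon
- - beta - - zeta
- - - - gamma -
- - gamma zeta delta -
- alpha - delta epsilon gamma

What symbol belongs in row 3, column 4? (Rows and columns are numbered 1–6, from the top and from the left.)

epsilon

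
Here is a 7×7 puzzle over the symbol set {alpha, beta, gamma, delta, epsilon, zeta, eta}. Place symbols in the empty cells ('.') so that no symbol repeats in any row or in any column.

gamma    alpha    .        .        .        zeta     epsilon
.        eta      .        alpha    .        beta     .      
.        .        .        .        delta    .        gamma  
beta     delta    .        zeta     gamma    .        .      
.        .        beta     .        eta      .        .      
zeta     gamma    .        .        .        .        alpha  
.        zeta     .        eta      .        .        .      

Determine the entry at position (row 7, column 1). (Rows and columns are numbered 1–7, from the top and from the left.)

delta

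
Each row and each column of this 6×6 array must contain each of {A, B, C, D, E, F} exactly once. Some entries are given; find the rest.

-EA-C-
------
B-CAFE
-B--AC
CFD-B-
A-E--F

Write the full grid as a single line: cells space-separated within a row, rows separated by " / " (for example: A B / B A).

Cell (r3,c2): row 3 has {A,B,C,E,F}; column 2 has {B,E,F} → D.
Cell (r4,c3): row 4 has {A,B,C}; column 3 has {A,C,D,E} → F.
Cell (r5,c4): row 5 has {B,C,D,F}; column 4 has {A} → E.
Cell (r5,c6): row 5 has {B,C,D,E,F}; column 6 has {C,E,F} → A.
Cell (r6,c2): row 6 has {A,E,F}; column 2 has {B,D,E,F} → C.
Cell (r6,c5): row 6 has {A,C,E,F}; column 5 has {A,B,C,F} → D.
Cell (r2,c2): row 2 is empty so far; column 2 has {B,C,D,E,F} → A.
Cell (r2,c3): row 2 has {A}; column 3 has {A,C,D,E,F} → B.
Cell (r2,c5): row 2 has {A,B}; column 5 has {A,B,C,D,F} → E.
Cell (r2,c6): row 2 has {A,B,E}; column 6 has {A,C,E,F} → D.
Cell (r4,c4): row 4 has {A,B,C,F}; column 4 has {A,E} → D.
Cell (r6,c4): row 6 has {A,C,D,E,F}; column 4 has {A,D,E} → B.
Cell (r1,c4): row 1 has {A,C,E}; column 4 has {A,B,D,E} → F.
Cell (r1,c6): row 1 has {A,C,E,F}; column 6 has {A,C,D,E,F} → B.
Cell (r2,c1): row 2 has {A,B,D,E}; column 1 has {A,B,C} → F.
Cell (r2,c4): row 2 has {A,B,D,E,F}; column 4 has {A,B,D,E,F} → C.
Cell (r4,c1): row 4 has {A,B,C,D,F}; column 1 has {A,B,C,F} → E.
Cell (r1,c1): row 1 has {A,B,C,E,F}; column 1 has {A,B,C,E,F} → D.

D E A F C B / F A B C E D / B D C A F E / E B F D A C / C F D E B A / A C E B D F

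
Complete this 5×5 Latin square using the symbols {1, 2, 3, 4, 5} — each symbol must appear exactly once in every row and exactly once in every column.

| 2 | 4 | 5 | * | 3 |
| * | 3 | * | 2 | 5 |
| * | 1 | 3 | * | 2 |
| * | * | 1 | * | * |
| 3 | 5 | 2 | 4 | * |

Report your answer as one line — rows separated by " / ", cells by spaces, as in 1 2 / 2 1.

(r1,c4): row 1 has {2,3,4,5}; column 4 has {2,4}, so it must be 1.
(r2,c3): row 2 has {2,3,5}; column 3 has {1,2,3,5}, so it must be 4.
(r3,c4): row 3 has {1,2,3}; column 4 has {1,2,4}, so it must be 5.
(r4,c2): row 4 has {1}; column 2 has {1,3,4,5}, so it must be 2.
(r4,c4): row 4 has {1,2}; column 4 has {1,2,4,5}, so it must be 3.
(r4,c5): row 4 has {1,2,3}; column 5 has {2,3,5}, so it must be 4.
(r5,c5): row 5 has {2,3,4,5}; column 5 has {2,3,4,5}, so it must be 1.
(r2,c1): row 2 has {2,3,4,5}; column 1 has {2,3}, so it must be 1.
(r3,c1): row 3 has {1,2,3,5}; column 1 has {1,2,3}, so it must be 4.
(r4,c1): row 4 has {1,2,3,4}; column 1 has {1,2,3,4}, so it must be 5.

2 4 5 1 3 / 1 3 4 2 5 / 4 1 3 5 2 / 5 2 1 3 4 / 3 5 2 4 1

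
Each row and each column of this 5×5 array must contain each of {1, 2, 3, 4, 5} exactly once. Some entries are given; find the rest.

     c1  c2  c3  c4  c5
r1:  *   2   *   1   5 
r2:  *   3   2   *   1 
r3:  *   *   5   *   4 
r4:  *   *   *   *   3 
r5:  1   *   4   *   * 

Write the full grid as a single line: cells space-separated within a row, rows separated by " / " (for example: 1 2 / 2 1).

4 2 3 1 5 / 5 3 2 4 1 / 3 1 5 2 4 / 2 4 1 5 3 / 1 5 4 3 2

(r1,c3) = 3
(r3,c2) = 1
(r4,c3) = 1
(r5,c2) = 5
(r5,c5) = 2
(r1,c1) = 4
(r2,c1) = 5
(r2,c4) = 4
(r4,c1) = 2
(r4,c2) = 4
(r4,c4) = 5
(r5,c4) = 3
(r3,c1) = 3
(r3,c4) = 2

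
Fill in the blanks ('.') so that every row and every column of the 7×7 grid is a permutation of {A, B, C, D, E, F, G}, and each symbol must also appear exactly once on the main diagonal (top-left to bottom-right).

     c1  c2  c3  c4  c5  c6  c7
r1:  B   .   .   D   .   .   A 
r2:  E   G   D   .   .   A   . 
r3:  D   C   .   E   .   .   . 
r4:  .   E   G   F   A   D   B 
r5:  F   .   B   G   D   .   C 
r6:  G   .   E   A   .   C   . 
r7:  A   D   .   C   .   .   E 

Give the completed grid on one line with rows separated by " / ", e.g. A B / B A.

B F C D E G A / E G D B C A F / D C A E B F G / C E G F A D B / F A B G D E C / G B E A F C D / A D F C G B E

(r1,c2) = F
(r1,c3) = C
(r2,c4) = B
(r2,c7) = F
(r3,c3) = A
(r3,c7) = G
(r4,c1) = C
(r5,c2) = A
(r5,c6) = E
(r6,c2) = B
(r6,c5) = F
(r6,c7) = D
(r7,c3) = F
(r1,c6) = G
(r2,c5) = C
(r3,c5) = B
(r3,c6) = F
(r7,c5) = G
(r7,c6) = B
(r1,c5) = E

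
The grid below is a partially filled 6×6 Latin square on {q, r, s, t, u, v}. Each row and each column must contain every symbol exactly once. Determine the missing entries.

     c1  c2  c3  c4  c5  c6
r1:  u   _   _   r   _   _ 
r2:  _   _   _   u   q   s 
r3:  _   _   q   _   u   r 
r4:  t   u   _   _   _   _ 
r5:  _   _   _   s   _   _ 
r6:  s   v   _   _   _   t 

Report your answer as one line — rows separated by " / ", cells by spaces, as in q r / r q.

Cell (r3,c1): row 3 has {q,r,u}; column 1 has {s,t,u} → v.
Cell (r3,c4): row 3 has {q,r,u,v}; column 4 has {r,s,u} → t.
Cell (r6,c4): row 6 has {s,t,v}; column 4 has {r,s,t,u} → q.
Cell (r6,c5): row 6 has {q,s,t,v}; column 5 has {q,u} → r.
Cell (r2,c1): row 2 has {q,s,u}; column 1 has {s,t,u,v} → r.
Cell (r2,c2): row 2 has {q,r,s,u}; column 2 has {u,v} → t.
Cell (r2,c3): row 2 has {q,r,s,t,u}; column 3 has {q} → v.
Cell (r3,c2): row 3 has {q,r,t,u,v}; column 2 has {t,u,v} → s.
Cell (r4,c4): row 4 has {t,u}; column 4 has {q,r,s,t,u} → v.
Cell (r4,c5): row 4 has {t,u,v}; column 5 has {q,r,u} → s.
Cell (r4,c6): row 4 has {s,t,u,v}; column 6 has {r,s,t} → q.
Cell (r5,c1): row 5 has {s}; column 1 has {r,s,t,u,v} → q.
Cell (r5,c2): row 5 has {q,s}; column 2 has {s,t,u,v} → r.
Cell (r6,c3): row 6 has {q,r,s,t,v}; column 3 has {q,v} → u.
Cell (r1,c2): row 1 has {r,u}; column 2 has {r,s,t,u,v} → q.
Cell (r1,c6): row 1 has {q,r,u}; column 6 has {q,r,s,t} → v.
Cell (r4,c3): row 4 has {q,s,t,u,v}; column 3 has {q,u,v} → r.
Cell (r5,c3): row 5 has {q,r,s}; column 3 has {q,r,u,v} → t.
Cell (r5,c5): row 5 has {q,r,s,t}; column 5 has {q,r,s,u} → v.
Cell (r5,c6): row 5 has {q,r,s,t,v}; column 6 has {q,r,s,t,v} → u.
Cell (r1,c3): row 1 has {q,r,u,v}; column 3 has {q,r,t,u,v} → s.
Cell (r1,c5): row 1 has {q,r,s,u,v}; column 5 has {q,r,s,u,v} → t.

u q s r t v / r t v u q s / v s q t u r / t u r v s q / q r t s v u / s v u q r t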